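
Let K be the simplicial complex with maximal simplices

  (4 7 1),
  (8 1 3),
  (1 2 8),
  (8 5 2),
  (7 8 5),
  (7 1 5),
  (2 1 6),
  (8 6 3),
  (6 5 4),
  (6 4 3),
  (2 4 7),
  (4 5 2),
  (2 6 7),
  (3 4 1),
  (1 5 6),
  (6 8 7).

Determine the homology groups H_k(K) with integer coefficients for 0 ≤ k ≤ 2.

Take the total order 1 < 2 < 3 < 4 < 5 < 6 < 7 < 8 on the vertex set. Then K (dimension 2) consists of the simplices:

  0-simplices (8): [1], [2], [3], [4], [5], [6], [7], [8]
  1-simplices (24): (24 of them)
  2-simplices (16): [1,2,6], [1,2,8], [1,3,4], [1,3,8], [1,4,7], [1,5,6], [1,5,7], [2,4,5], [2,4,7], [2,5,8], [2,6,7], [3,4,6], [3,6,8], [4,5,6], [5,7,8], [6,7,8]

so the chain groups are C_0 ≅ Z^8, C_1 ≅ Z^24, C_2 ≅ Z^16.

∂_1: C_1 → C_0 sends each edge [p,q] (with p < q) to q − p. For instance
  ∂[1,8] = [8] − [1].
As a 8×24 matrix over Z this has rank 7, with invariant factors (1,1,1,1,1,1,1).

The boundary map ∂_2: C_2 → C_1 sends each 2-simplex [p,q,r] to [q,r] − [p,r] + [p,q]. For instance
  ∂[1,5,6] = [5,6] − [1,6] + [1,5],
  ∂[1,2,6] = [2,6] − [1,6] + [1,2].
The resulting 24×16 matrix has rank 15, and its Smith normal form has invariant factors (1,1,1,1,1,1,1,1,1,1,1,1,1,1,1).

Computing H_k = (kernel of ∂_k) / (image of ∂_{k+1}):

  H_0: rank C_0 − rank ∂_1 = 8 − 7 = 1, and the invariant factors of ∂_1 are all 1, so H_0 = Z.
  H_1: rank ker ∂_1 − rank ∂_2 = (24 − 7) − 15 = 2, and the invariant factors of ∂_2 are all 1, so H_1 = Z^2.
  H_2: rank ker ∂_2 − rank ∂_3 = (16 − 15) − 0 = 1, and there is no ∂_3, so H_2 = Z.

As a check, the Euler characteristic is 8 − 24 + 16 = 0, which agrees with 1 − 2 + 1 = 0.

H_0 ≅ Z,  H_1 ≅ Z^2,  H_2 ≅ Z.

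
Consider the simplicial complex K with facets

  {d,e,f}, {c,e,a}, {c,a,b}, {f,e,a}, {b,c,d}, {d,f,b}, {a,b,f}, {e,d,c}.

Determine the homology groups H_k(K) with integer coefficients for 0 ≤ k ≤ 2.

Fix the vertex order a < b < c < d < e < f and write every simplex with vertices in increasing order. Then dim K = 2 and the simplices of K are:

  0-simplices (6): a, b, c, d, e, f
  1-simplices (12): ab, ac, ae, af, bc, bd, bf, cd, ce, de, df, ef
  2-simplices (8): abc, abf, ace, aef, bcd, bdf, cde, def

Hence C_0 ≅ Z^6, C_1 ≅ Z^12, C_2 ≅ Z^8.

∂_1: C_1 → C_0 maps an edge to its endpoints' difference, ∂[p,q] = q − p.
As a 6×12 matrix over Z this has rank 5, with invariant factors (1,1,1,1,1).

∂_2: C_2 → C_1 maps a triangle to the signed sum of its edges. For instance
  ∂aef = ef − af + ae,
  ∂cde = de − ce + cd.
This gives a 12×8 integer matrix of rank 7; reducing to Smith normal form yields diagonal entries (1,1,1,1,1,1,1).

Now H_k = ker ∂_k / im ∂_{k+1}, so:

  H_0: rank C_0 − rank ∂_1 = 6 − 5 = 1, and the invariant factors of ∂_1 are all 1, so H_0 = Z.
  H_1: rank ker ∂_1 − rank ∂_2 = (12 − 5) − 7 = 0, and the invariant factors of ∂_2 are all 1, so H_1 = 0.
  H_2: rank ker ∂_2 − rank ∂_3 = (8 − 7) − 0 = 1, and there is no ∂_3, so H_2 = Z.

H_0 = Z,  H_1 = 0,  H_2 = Z.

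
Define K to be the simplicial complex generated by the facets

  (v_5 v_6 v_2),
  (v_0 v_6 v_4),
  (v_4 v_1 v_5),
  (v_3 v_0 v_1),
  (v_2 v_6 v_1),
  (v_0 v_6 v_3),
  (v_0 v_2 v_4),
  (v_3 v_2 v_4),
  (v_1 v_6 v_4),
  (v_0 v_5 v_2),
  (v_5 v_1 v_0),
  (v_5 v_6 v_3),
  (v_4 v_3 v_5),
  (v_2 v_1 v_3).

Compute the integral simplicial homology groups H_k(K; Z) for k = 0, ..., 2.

Take the total order v_0 < v_1 < v_2 < v_3 < v_4 < v_5 < v_6 on the vertex set. Then K (dimension 2) consists of the simplices:

  0-simplices (7): [v_0], [v_1], [v_2], [v_3], [v_4], [v_5], [v_6]
  1-simplices (21): (21 of them)
  2-simplices (14): (14 of them)

so the chain groups are C_0 ≅ Z^7, C_1 ≅ Z^21, C_2 ≅ Z^14.

∂_1: C_1 → C_0 sends each edge [p,q] (with p < q) to q − p.
As a 7×21 matrix over Z this has rank 6, with invariant factors (1,1,1,1,1,1).

The boundary map ∂_2: C_2 → C_1 maps a triangle to the signed sum of its edges. For instance
  ∂[v_0,v_2,v_5] = [v_2,v_5] − [v_0,v_5] + [v_0,v_2],
  ∂[v_1,v_4,v_5] = [v_4,v_5] − [v_1,v_5] + [v_1,v_4].
The resulting 21×14 matrix has rank 13, and its Smith normal form has invariant factors (1,1,1,1,1,1,1,1,1,1,1,1,1).

From H_k ≅ ker(∂_k) / im(∂_{k+1}) we obtain:

  H_0: rank C_0 − rank ∂_1 = 7 − 6 = 1, and the invariant factors of ∂_1 are all 1, so H_0 ≅ Z.
  H_1: rank ker ∂_1 − rank ∂_2 = (21 − 6) − 13 = 2, and the invariant factors of ∂_2 are all 1, so H_1 ≅ Z^2.
  H_2: rank ker ∂_2 − rank ∂_3 = (14 − 13) − 0 = 1, and there is no ∂_3, so H_2 ≅ Z.

As a check, the Euler characteristic is 7 − 21 + 14 = 0, which agrees with 1 − 2 + 1 = 0.
(K is a triangulation of the torus T^2.)

H_0 ≅ Z,  H_1 ≅ Z^2,  H_2 ≅ Z.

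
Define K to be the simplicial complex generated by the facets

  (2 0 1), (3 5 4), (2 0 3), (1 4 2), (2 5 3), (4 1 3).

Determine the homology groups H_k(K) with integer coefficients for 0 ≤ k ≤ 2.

Fix the vertex order 0 < 1 < 2 < 3 < 4 < 5 and write every simplex with vertices in increasing order. Then dim K = 2 and the simplices of K are:

  0-simplices (6): [0], [1], [2], [3], [4], [5]
  1-simplices (12): [0,1], [0,2], [0,3], [1,2], [1,3], [1,4], [2,3], [2,4], [2,5], [3,4], [3,5], [4,5]
  2-simplices (6): [0,1,2], [0,2,3], [1,2,4], [1,3,4], [2,3,5], [3,4,5]

Hence C_0 ≅ Z^6, C_1 ≅ Z^12, C_2 ≅ Z^6.

The boundary map ∂_1: C_1 → C_0 is given by ∂[p,q] = [q] − [p].
The 6×12 boundary matrix has rank 5 and Smith normal form diag(1,1,1,1,1).

∂_2: C_2 → C_1 acts by ∂[p,q,r] = [q,r] − [p,r] + [p,q]. For instance
  ∂[1,3,4] = [3,4] − [1,4] + [1,3],
  ∂[1,2,4] = [2,4] − [1,4] + [1,2].
The 12×6 boundary matrix has rank 6 and Smith normal form diag(1,1,1,1,1,1).

Now H_k = ker ∂_k / im ∂_{k+1}, so:

  H_0: rank C_0 − rank ∂_1 = 6 − 5 = 1, and the invariant factors of ∂_1 are all 1, so H_0 = Z.
  H_1: rank ker ∂_1 − rank ∂_2 = (12 − 5) − 6 = 1, and the invariant factors of ∂_2 are all 1, so H_1 = Z.
  H_2: rank ker ∂_2 − rank ∂_3 = (6 − 6) − 0 = 0, and there is no ∂_3, so H_2 = 0.

H_0 ≅ Z,  H_1 ≅ Z,  H_2 = 0.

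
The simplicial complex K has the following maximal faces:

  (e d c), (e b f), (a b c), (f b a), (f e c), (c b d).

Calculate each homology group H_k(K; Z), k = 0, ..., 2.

H_0 = Z,  H_1 = Z,  H_2 = 0.

Order the vertices as a < b < c < d < e < f. Listing each simplex with vertices in this order, K has dimension 2 with simplices:

  0-simplices (6): a, b, c, d, e, f
  1-simplices (12): ab, ac, af, bc, bd, be, bf, cd, ce, cf, de, ef
  2-simplices (6): abc, abf, bcd, bef, cde, cef

Hence C_0 ≅ Z^6, C_1 ≅ Z^12, C_2 ≅ Z^6.

∂_1: C_1 → C_0 is given by ∂[p,q] = [q] − [p]. For instance
  ∂bf = f − b.
This gives a 6×12 integer matrix of rank 5; reducing to Smith normal form yields diagonal entries (1,1,1,1,1).

Boundary ∂_2: C_2 → C_1 acts by ∂[p,q,r] = [q,r] − [p,r] + [p,q]. For instance
  ∂cef = ef − cf + ce,
  ∂cde = de − ce + cd.
This gives a 12×6 integer matrix of rank 6; reducing to Smith normal form yields diagonal entries (1,1,1,1,1,1).

Computing H_k = (kernel of ∂_k) / (image of ∂_{k+1}):

  H_0: rank C_0 − rank ∂_1 = 6 − 5 = 1, and the invariant factors of ∂_1 are all 1, so H_0 = Z.
  H_1: rank ker ∂_1 − rank ∂_2 = (12 − 5) − 6 = 1, and the invariant factors of ∂_2 are all 1, so H_1 = Z.
  H_2: rank ker ∂_2 − rank ∂_3 = (6 − 6) − 0 = 0, and there is no ∂_3, so H_2 = 0.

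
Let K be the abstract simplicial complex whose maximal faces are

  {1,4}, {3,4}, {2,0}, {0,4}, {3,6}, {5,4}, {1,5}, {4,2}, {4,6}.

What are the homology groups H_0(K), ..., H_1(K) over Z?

K has 7 vertices, 9 edges.
rank ∂_0 = 0, rank ∂_1 = 6 ⇒ b_0 = 7 − 0 − 6 = 1; all invariant factors of ∂_1 are 1 so no torsion. So H_0 ≅ Z.
rank ∂_1 = 6, rank ∂_2 = 0 ⇒ b_1 = 9 − 6 − 0 = 3. So H_1 ≅ Z^3.

H_0 = Z,  H_1 = Z^3.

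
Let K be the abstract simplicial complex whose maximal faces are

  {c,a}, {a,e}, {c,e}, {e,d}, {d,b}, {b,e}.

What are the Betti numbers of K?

b_0 = 1, b_1 = 2.

Take the total order a < b < c < d < e on the vertex set. Then K (dimension 1) consists of the simplices:

  0-simplices (5): a, b, c, d, e
  1-simplices (6): ac, ae, bd, be, ce, de

so the chain groups are C_0 ≅ Z^5, C_1 ≅ Z^6.

The boundary map ∂_1: C_1 → C_0 is given by ∂[p,q] = [q] − [p].
The resulting 5×6 matrix has rank 4, and its Smith normal form has invariant factors (1,1,1,1).

Computing H_k = (kernel of ∂_k) / (image of ∂_{k+1}):

  H_0: rank C_0 − rank ∂_1 = 5 − 4 = 1, and the invariant factors of ∂_1 are all 1, so H_0 ≅ Z.
  H_1: rank ker ∂_1 − rank ∂_2 = (6 − 4) − 0 = 2, and there is no ∂_2, so H_1 ≅ Z^2.

As a check, the Euler characteristic is 5 − 6 = -1, which agrees with 1 − 2 = -1.
(K is a triangulation of a wedge of 2 circles.)

Hence the Betti numbers are b_0 = 1, b_1 = 2.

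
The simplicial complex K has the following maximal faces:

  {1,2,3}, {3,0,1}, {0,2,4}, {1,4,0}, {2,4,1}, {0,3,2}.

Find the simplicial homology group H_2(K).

K has 5 vertices, 9 edges, 6 triangles.
rank ∂_2 = 5, rank ∂_3 = 0 ⇒ b_2 = 6 − 5 − 0 = 1. So H_2 ≅ Z.

H_2 ≅ Z.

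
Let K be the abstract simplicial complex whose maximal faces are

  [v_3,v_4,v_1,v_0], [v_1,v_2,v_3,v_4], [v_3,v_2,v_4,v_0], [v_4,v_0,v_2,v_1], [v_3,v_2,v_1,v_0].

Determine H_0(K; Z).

H_0 ≅ Z.

Take the total order v_0 < v_1 < v_2 < v_3 < v_4 on the vertex set. Then K (dimension 3) consists of the simplices:

  0-simplices (5): [v_0], [v_1], [v_2], [v_3], [v_4]
  1-simplices (10): [v_0,v_1], [v_0,v_2], [v_0,v_3], [v_0,v_4], [v_1,v_2], [v_1,v_3], [v_1,v_4], [v_2,v_3], [v_2,v_4], [v_3,v_4]
  2-simplices (10): [v_0,v_1,v_2], [v_0,v_1,v_3], [v_0,v_1,v_4], [v_0,v_2,v_3], [v_0,v_2,v_4], [v_0,v_3,v_4], [v_1,v_2,v_3], [v_1,v_2,v_4], [v_1,v_3,v_4], [v_2,v_3,v_4]
  3-simplices (5): [v_0,v_1,v_2,v_3], [v_0,v_1,v_2,v_4], [v_0,v_1,v_3,v_4], [v_0,v_2,v_3,v_4], [v_1,v_2,v_3,v_4]

Hence C_0 ≅ Z^5, C_1 ≅ Z^10, C_2 ≅ Z^10, C_3 ≅ Z^5.

The boundary map ∂_1: C_1 → C_0 sends each edge [p,q] (with p < q) to q − p. For instance
  ∂[v_1,v_2] = [v_2] − [v_1].
This gives a 5×10 integer matrix of rank 4; reducing to Smith normal form yields diagonal entries (1,1,1,1).

∂_2: C_2 → C_1 acts by ∂[p,q,r] = [q,r] − [p,r] + [p,q]. For instance
  ∂[v_1,v_2,v_3] = [v_2,v_3] − [v_1,v_3] + [v_1,v_2],
  ∂[v_0,v_1,v_3] = [v_1,v_3] − [v_0,v_3] + [v_0,v_1].
The resulting 10×10 matrix has rank 6, and its Smith normal form has invariant factors (1,1,1,1,1,1).

∂_3: C_3 → C_2 sends each 3-simplex σ to the alternating sum Σ_i (−1)^i (σ with its i-th vertex removed). For instance
  ∂[v_0,v_1,v_3,v_4] = [v_1,v_3,v_4] − [v_0,v_3,v_4] + [v_0,v_1,v_4] − [v_0,v_1,v_3],
  ∂[v_0,v_1,v_2,v_3] = [v_1,v_2,v_3] − [v_0,v_2,v_3] + [v_0,v_1,v_3] − [v_0,v_1,v_2].
As a 10×5 matrix over Z this has rank 4, with invariant factors (1,1,1,1).

Now H_k = ker ∂_k / im ∂_{k+1}, so:

  H_0: rank C_0 − rank ∂_1 = 5 − 4 = 1, and the invariant factors of ∂_1 are all 1, so H_0 = Z.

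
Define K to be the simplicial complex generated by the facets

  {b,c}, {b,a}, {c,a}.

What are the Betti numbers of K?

Order the vertices as a < b < c. Listing each simplex with vertices in this order, K has dimension 1 with simplices:

  0-simplices (3): a, b, c
  1-simplices (3): ab, ac, bc

Hence C_0 ≅ Z^3, C_1 ≅ Z^3.

∂_1: C_1 → C_0 sends each edge [p,q] (with p < q) to q − p.
The 3×3 boundary matrix has rank 2 and Smith normal form diag(1,1).

Computing H_k = (kernel of ∂_k) / (image of ∂_{k+1}):

  H_0: rank C_0 − rank ∂_1 = 3 − 2 = 1, and the invariant factors of ∂_1 are all 1, so H_0 = Z.
  H_1: rank ker ∂_1 − rank ∂_2 = (3 − 2) − 0 = 1, and there is no ∂_2, so H_1 = Z.

As a check, the Euler characteristic is 3 − 3 = 0, which agrees with 1 − 1 = 0.
(K is a triangulation of the circle S^1.)

Hence the Betti numbers are b_0 = 1, b_1 = 1.

b_0 = 1, b_1 = 1.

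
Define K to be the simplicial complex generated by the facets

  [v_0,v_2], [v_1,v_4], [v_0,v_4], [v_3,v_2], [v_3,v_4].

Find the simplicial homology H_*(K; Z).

H_0 = Z,  H_1 = Z.

Order the vertices as v_0 < v_1 < v_2 < v_3 < v_4. Listing each simplex with vertices in this order, K has dimension 1 with simplices:

  0-simplices (5): [v_0], [v_1], [v_2], [v_3], [v_4]
  1-simplices (5): [v_0,v_2], [v_0,v_4], [v_1,v_4], [v_2,v_3], [v_3,v_4]

Hence C_0 ≅ Z^5, C_1 ≅ Z^5.

∂_1: C_1 → C_0 maps an edge to its endpoints' difference, ∂[p,q] = q − p. For instance
  ∂[v_3,v_4] = [v_4] − [v_3].
The 5×5 boundary matrix has rank 4 and Smith normal form diag(1,1,1,1).

Computing H_k = (kernel of ∂_k) / (image of ∂_{k+1}):

  H_0: rank C_0 − rank ∂_1 = 5 − 4 = 1, and the invariant factors of ∂_1 are all 1, so H_0 ≅ Z.
  H_1: rank ker ∂_1 − rank ∂_2 = (5 − 4) − 0 = 1, and there is no ∂_2, so H_1 ≅ Z.

As a check, the Euler characteristic is 5 − 5 = 0, which agrees with 1 − 1 = 0.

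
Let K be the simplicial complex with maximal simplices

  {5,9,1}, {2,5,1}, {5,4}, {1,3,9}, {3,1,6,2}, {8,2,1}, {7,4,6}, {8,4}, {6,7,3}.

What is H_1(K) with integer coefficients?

Order the vertices as 1 < 2 < 3 < 4 < 5 < 6 < 7 < 8 < 9. Listing each simplex with vertices in this order, K has dimension 3 with simplices:

  0-simplices (9): [1], [2], [3], [4], [5], [6], [7], [8], [9]
  1-simplices (19): [1,2], [1,3], [1,5], [1,6], [1,8], [1,9], [2,3], [2,5], [2,6], [2,8], [3,6], [3,7], [3,9], [4,5], [4,6], [4,7], [4,8], [5,9], [6,7]
  2-simplices (10): [1,2,3], [1,2,5], [1,2,6], [1,2,8], [1,3,6], [1,3,9], [1,5,9], [2,3,6], [3,6,7], [4,6,7]
  3-simplices (1): [1,2,3,6]

giving chain groups C_0 ≅ Z^9, C_1 ≅ Z^19, C_2 ≅ Z^10, C_3 ≅ Z^1.

∂_1: C_1 → C_0 sends each edge [p,q] (with p < q) to q − p.
The 9×19 boundary matrix has rank 8 and Smith normal form diag(1,1,1,1,1,1,1,1).

Boundary ∂_2: C_2 → C_1 sends each 2-simplex [p,q,r] to [q,r] − [p,r] + [p,q]. For instance
  ∂[1,2,8] = [2,8] − [1,8] + [1,2],
  ∂[1,3,9] = [3,9] − [1,9] + [1,3].
The resulting 19×10 matrix has rank 9, and its Smith normal form has invariant factors (1,1,1,1,1,1,1,1,1).

The boundary map ∂_3: C_3 → C_2 sends each 3-simplex σ to the alternating sum Σ_i (−1)^i (σ with its i-th vertex removed). For instance
  ∂[1,2,3,6] = [2,3,6] − [1,3,6] + [1,2,6] − [1,2,3].
The resulting 10×1 matrix has rank 1, and its Smith normal form has invariant factors (1).

Reading off H_k = ker ∂_k / im ∂_{k+1}:

  H_1: rank ker ∂_1 − rank ∂_2 = (19 − 8) − 9 = 2, and the invariant factors of ∂_2 are all 1, so H_1 = Z^2.

H_1 = Z^2.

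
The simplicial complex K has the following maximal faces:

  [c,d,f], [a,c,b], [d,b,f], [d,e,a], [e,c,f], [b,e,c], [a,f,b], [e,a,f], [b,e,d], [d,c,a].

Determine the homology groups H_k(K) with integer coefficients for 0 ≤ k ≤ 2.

H_0 = Z,  H_1 = Z/2,  H_2 = 0.

Take the total order a < b < c < d < e < f on the vertex set. Then K (dimension 2) consists of the simplices:

  0-simplices (6): a, b, c, d, e, f
  1-simplices (15): ab, ac, ad, ae, af, bc, bd, be, bf, cd, ce, cf, de, df, ef
  2-simplices (10): abc, abf, acd, ade, aef, bce, bde, bdf, cdf, cef

so the chain groups are C_0 ≅ Z^6, C_1 ≅ Z^15, C_2 ≅ Z^10.

∂_1: C_1 → C_0 is given by ∂[p,q] = [q] − [p]. For instance
  ∂ad = d − a.
This gives a 6×15 integer matrix of rank 5; reducing to Smith normal form yields diagonal entries (1,1,1,1,1).

∂_2: C_2 → C_1 maps a triangle to the signed sum of its edges. For instance
  ∂bce = ce − be + bc,
  ∂abc = bc − ac + ab.
As a 15×10 matrix over Z this has rank 10, with invariant factors (1,1,1,1,1,1,1,1,1,2).

From H_k ≅ ker(∂_k) / im(∂_{k+1}) we obtain:

  H_0: rank C_0 − rank ∂_1 = 6 − 5 = 1, and the invariant factors of ∂_1 are all 1, so H_0 = Z.
  H_1: rank ker ∂_1 − rank ∂_2 = (15 − 5) − 10 = 0, and ∂_2 has invariant factor 2 > 1, so H_1 = Z/2.
  H_2: rank ker ∂_2 − rank ∂_3 = (10 − 10) − 0 = 0, and there is no ∂_3, so H_2 = 0.

As a check, the Euler characteristic is 6 − 15 + 10 = 1, which agrees with 1 − 0 + 0 = 1.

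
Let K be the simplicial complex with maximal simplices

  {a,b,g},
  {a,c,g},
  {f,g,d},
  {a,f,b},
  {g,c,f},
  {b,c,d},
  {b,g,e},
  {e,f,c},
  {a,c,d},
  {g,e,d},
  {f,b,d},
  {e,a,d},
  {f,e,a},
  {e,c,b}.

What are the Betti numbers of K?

b_0 = 1, b_1 = 2, b_2 = 1.

Order the vertices as a < b < c < d < e < f < g. Listing each simplex with vertices in this order, K has dimension 2 with simplices:

  0-simplices (7): a, b, c, d, e, f, g
  1-simplices (21): ab, ac, ad, ae, af, ag, bc, bd, be, bf, bg, cd, ce, cf, cg, de, df, dg, ef, eg, fg
  2-simplices (14): abf, abg, acd, acg, ade, aef, bcd, bce, bdf, beg, cef, cfg, deg, dfg

giving chain groups C_0 ≅ Z^7, C_1 ≅ Z^21, C_2 ≅ Z^14.

The boundary map ∂_1: C_1 → C_0 maps an edge to its endpoints' difference, ∂[p,q] = q − p. For instance
  ∂eg = g − e.
As a 7×21 matrix over Z this has rank 6, with invariant factors (1,1,1,1,1,1).

∂_2: C_2 → C_1 maps a triangle to the signed sum of its edges. For instance
  ∂acd = cd − ad + ac,
  ∂abf = bf − af + ab.
As a 21×14 matrix over Z this has rank 13, with invariant factors (1,1,1,1,1,1,1,1,1,1,1,1,1).

Now H_k = ker ∂_k / im ∂_{k+1}, so:

  H_0: rank C_0 − rank ∂_1 = 7 − 6 = 1, and the invariant factors of ∂_1 are all 1, so H_0 = Z.
  H_1: rank ker ∂_1 − rank ∂_2 = (21 − 6) − 13 = 2, and the invariant factors of ∂_2 are all 1, so H_1 = Z^2.
  H_2: rank ker ∂_2 − rank ∂_3 = (14 − 13) − 0 = 1, and there is no ∂_3, so H_2 = Z.

Hence the Betti numbers are b_0 = 1, b_1 = 2, b_2 = 1.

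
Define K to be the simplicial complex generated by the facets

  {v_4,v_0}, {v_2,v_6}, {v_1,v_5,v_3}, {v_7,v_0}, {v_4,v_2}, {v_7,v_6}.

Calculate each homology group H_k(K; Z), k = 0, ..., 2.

H_0 ≅ Z^2,  H_1 ≅ Z,  H_2 = 0.

Take the total order v_0 < v_1 < v_2 < v_3 < v_4 < v_5 < v_6 < v_7 on the vertex set. Then K (dimension 2) consists of the simplices:

  0-simplices (8): [v_0], [v_1], [v_2], [v_3], [v_4], [v_5], [v_6], [v_7]
  1-simplices (8): [v_0,v_4], [v_0,v_7], [v_1,v_3], [v_1,v_5], [v_2,v_4], [v_2,v_6], [v_3,v_5], [v_6,v_7]
  2-simplices (1): [v_1,v_3,v_5]

giving chain groups C_0 ≅ Z^8, C_1 ≅ Z^8, C_2 ≅ Z^1.

∂_1: C_1 → C_0 sends each edge [p,q] (with p < q) to q − p. For instance
  ∂[v_0,v_7] = [v_7] − [v_0].
This gives a 8×8 integer matrix of rank 6; reducing to Smith normal form yields diagonal entries (1,1,1,1,1,1).

The boundary map ∂_2: C_2 → C_1 acts by ∂[p,q,r] = [q,r] − [p,r] + [p,q]. For instance
  ∂[v_1,v_3,v_5] = [v_3,v_5] − [v_1,v_5] + [v_1,v_3].
As a 8×1 matrix over Z this has rank 1, with invariant factors (1).

Now H_k = ker ∂_k / im ∂_{k+1}, so:

  H_0: rank C_0 − rank ∂_1 = 8 − 6 = 2, and the invariant factors of ∂_1 are all 1, so H_0 = Z^2.
  H_1: rank ker ∂_1 − rank ∂_2 = (8 − 6) − 1 = 1, and the invariant factors of ∂_2 are all 1, so H_1 = Z.
  H_2: rank ker ∂_2 − rank ∂_3 = (1 − 1) − 0 = 0, and there is no ∂_3, so H_2 = 0.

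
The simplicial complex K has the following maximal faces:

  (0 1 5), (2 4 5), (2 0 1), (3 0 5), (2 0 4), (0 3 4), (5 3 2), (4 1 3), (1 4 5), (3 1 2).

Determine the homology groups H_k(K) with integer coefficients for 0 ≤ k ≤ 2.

H_0 = Z,  H_1 = Z/2,  H_2 = 0.

Fix the vertex order 0 < 1 < 2 < 3 < 4 < 5 and write every simplex with vertices in increasing order. Then dim K = 2 and the simplices of K are:

  0-simplices (6): [0], [1], [2], [3], [4], [5]
  1-simplices (15): [0,1], [0,2], [0,3], [0,4], [0,5], [1,2], [1,3], [1,4], [1,5], [2,3], [2,4], [2,5], [3,4], [3,5], [4,5]
  2-simplices (10): [0,1,2], [0,1,5], [0,2,4], [0,3,4], [0,3,5], [1,2,3], [1,3,4], [1,4,5], [2,3,5], [2,4,5]

giving chain groups C_0 ≅ Z^6, C_1 ≅ Z^15, C_2 ≅ Z^10.

Boundary ∂_1: C_1 → C_0 sends each edge [p,q] (with p < q) to q − p. For instance
  ∂[1,3] = [3] − [1].
The 6×15 boundary matrix has rank 5 and Smith normal form diag(1,1,1,1,1).

∂_2: C_2 → C_1 sends each 2-simplex [p,q,r] to [q,r] − [p,r] + [p,q]. For instance
  ∂[0,1,2] = [1,2] − [0,2] + [0,1],
  ∂[0,1,5] = [1,5] − [0,5] + [0,1].
The resulting 15×10 matrix has rank 10, and its Smith normal form has invariant factors (1,1,1,1,1,1,1,1,1,2).

Computing H_k = (kernel of ∂_k) / (image of ∂_{k+1}):

  H_0: rank C_0 − rank ∂_1 = 6 − 5 = 1, and the invariant factors of ∂_1 are all 1, so H_0 ≅ Z.
  H_1: rank ker ∂_1 − rank ∂_2 = (15 − 5) − 10 = 0, and ∂_2 has invariant factor 2 > 1, so H_1 ≅ Z/2.
  H_2: rank ker ∂_2 − rank ∂_3 = (10 − 10) − 0 = 0, and there is no ∂_3, so H_2 ≅ 0.

As a check, the Euler characteristic is 6 − 15 + 10 = 1, which agrees with 1 − 0 + 0 = 1.
(K is a triangulation of the real projective plane RP^2.)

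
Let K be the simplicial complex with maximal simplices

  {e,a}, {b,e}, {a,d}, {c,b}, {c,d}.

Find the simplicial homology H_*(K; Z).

H_0 = Z,  H_1 = Z.

Fix the vertex order a < b < c < d < e and write every simplex with vertices in increasing order. Then dim K = 1 and the simplices of K are:

  0-simplices (5): a, b, c, d, e
  1-simplices (5): ad, ae, bc, be, cd

giving chain groups C_0 ≅ Z^5, C_1 ≅ Z^5.

The boundary map ∂_1: C_1 → C_0 maps an edge to its endpoints' difference, ∂[p,q] = q − p.
The 5×5 boundary matrix has rank 4 and Smith normal form diag(1,1,1,1).

Computing H_k = (kernel of ∂_k) / (image of ∂_{k+1}):

  H_0: rank C_0 − rank ∂_1 = 5 − 4 = 1, and the invariant factors of ∂_1 are all 1, so H_0 = Z.
  H_1: rank ker ∂_1 − rank ∂_2 = (5 − 4) − 0 = 1, and there is no ∂_2, so H_1 = Z.

As a check, the Euler characteristic is 5 − 5 = 0, which agrees with 1 − 1 = 0.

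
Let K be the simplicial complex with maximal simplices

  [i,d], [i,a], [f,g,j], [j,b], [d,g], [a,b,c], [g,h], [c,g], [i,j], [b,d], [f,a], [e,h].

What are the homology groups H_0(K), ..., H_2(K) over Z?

H_0 ≅ Z,  H_1 ≅ Z^5,  H_2 = 0.

Fix the vertex order a < b < c < d < e < f < g < h < i < j and write every simplex with vertices in increasing order. Then dim K = 2 and the simplices of K are:

  0-simplices (10): a, b, c, d, e, f, g, h, i, j
  1-simplices (16): ab, ac, af, ai, bc, bd, bj, cg, dg, di, eh, fg, fj, gh, gj, ij
  2-simplices (2): abc, fgj

giving chain groups C_0 ≅ Z^10, C_1 ≅ Z^16, C_2 ≅ Z^2.

The boundary map ∂_1: C_1 → C_0 maps an edge to its endpoints' difference, ∂[p,q] = q − p. For instance
  ∂gj = j − g.
This gives a 10×16 integer matrix of rank 9; reducing to Smith normal form yields diagonal entries (1,1,1,1,1,1,1,1,1).

∂_2: C_2 → C_1 sends each 2-simplex [p,q,r] to [q,r] − [p,r] + [p,q]. For instance
  ∂fgj = gj − fj + fg,
  ∂abc = bc − ac + ab.
The 16×2 boundary matrix has rank 2 and Smith normal form diag(1,1).

Reading off H_k = ker ∂_k / im ∂_{k+1}:

  H_0: rank C_0 − rank ∂_1 = 10 − 9 = 1, and the invariant factors of ∂_1 are all 1, so H_0 = Z.
  H_1: rank ker ∂_1 − rank ∂_2 = (16 − 9) − 2 = 5, and the invariant factors of ∂_2 are all 1, so H_1 = Z^5.
  H_2: rank ker ∂_2 − rank ∂_3 = (2 − 2) − 0 = 0, and there is no ∂_3, so H_2 = 0.

As a check, the Euler characteristic is 10 − 16 + 2 = -4, which agrees with 1 − 5 + 0 = -4.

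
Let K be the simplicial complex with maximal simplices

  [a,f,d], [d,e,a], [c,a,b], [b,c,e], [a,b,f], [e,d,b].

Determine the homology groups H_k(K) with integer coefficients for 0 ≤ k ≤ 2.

H_0 ≅ Z,  H_1 ≅ Z,  H_2 = 0.

We work with the vertex ordering a < b < c < d < e < f. The simplices of K, each written with vertices in increasing order, are:

  0-simplices (6): a, b, c, d, e, f
  1-simplices (12): ab, ac, ad, ae, af, bc, bd, be, bf, ce, de, df
  2-simplices (6): abc, abf, ade, adf, bce, bde

giving chain groups C_0 ≅ Z^6, C_1 ≅ Z^12, C_2 ≅ Z^6.

The boundary map ∂_1: C_1 → C_0 is given by ∂[p,q] = [q] − [p]. For instance
  ∂af = f − a.
As a 6×12 matrix over Z this has rank 5, with invariant factors (1,1,1,1,1).

∂_2: C_2 → C_1 sends each 2-simplex [p,q,r] to [q,r] − [p,r] + [p,q]. For instance
  ∂adf = df − af + ad,
  ∂abf = bf − af + ab.
This gives a 12×6 integer matrix of rank 6; reducing to Smith normal form yields diagonal entries (1,1,1,1,1,1).

Computing H_k = (kernel of ∂_k) / (image of ∂_{k+1}):

  H_0: rank C_0 − rank ∂_1 = 6 − 5 = 1, and the invariant factors of ∂_1 are all 1, so H_0 = Z.
  H_1: rank ker ∂_1 − rank ∂_2 = (12 − 5) − 6 = 1, and the invariant factors of ∂_2 are all 1, so H_1 = Z.
  H_2: rank ker ∂_2 − rank ∂_3 = (6 − 6) − 0 = 0, and there is no ∂_3, so H_2 = 0.

As a check, the Euler characteristic is 6 − 12 + 6 = 0, which agrees with 1 − 1 + 0 = 0.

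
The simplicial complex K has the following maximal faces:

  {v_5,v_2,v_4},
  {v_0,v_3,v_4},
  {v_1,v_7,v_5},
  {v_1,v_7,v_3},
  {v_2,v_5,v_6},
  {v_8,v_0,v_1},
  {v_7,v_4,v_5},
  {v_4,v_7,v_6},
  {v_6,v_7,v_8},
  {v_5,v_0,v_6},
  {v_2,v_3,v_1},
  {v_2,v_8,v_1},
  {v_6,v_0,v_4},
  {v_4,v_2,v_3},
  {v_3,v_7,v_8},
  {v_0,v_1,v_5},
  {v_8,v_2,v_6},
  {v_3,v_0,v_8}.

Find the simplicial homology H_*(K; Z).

We work with the vertex ordering v_0 < v_1 < v_2 < v_3 < v_4 < v_5 < v_6 < v_7 < v_8. The simplices of K, each written with vertices in increasing order, are:

  0-simplices (9): [v_0], [v_1], [v_2], [v_3], [v_4], [v_5], [v_6], [v_7], [v_8]
  1-simplices (27): (27 of them)
  2-simplices (18): (18 of them)

giving chain groups C_0 ≅ Z^9, C_1 ≅ Z^27, C_2 ≅ Z^18.

The boundary map ∂_1: C_1 → C_0 is given by ∂[p,q] = [q] − [p]. For instance
  ∂[v_2,v_6] = [v_6] − [v_2].
This gives a 9×27 integer matrix of rank 8; reducing to Smith normal form yields diagonal entries (1,1,1,1,1,1,1,1).

∂_2: C_2 → C_1 acts by ∂[p,q,r] = [q,r] − [p,r] + [p,q]. For instance
  ∂[v_6,v_7,v_8] = [v_7,v_8] − [v_6,v_8] + [v_6,v_7],
  ∂[v_1,v_2,v_3] = [v_2,v_3] − [v_1,v_3] + [v_1,v_2].
As a 27×18 matrix over Z this has rank 18, with invariant factors (1,1,1,1,1,1,1,1,1,1,1,1,1,1,1,1,1,2).

Now H_k = ker ∂_k / im ∂_{k+1}, so:

  H_0: rank C_0 − rank ∂_1 = 9 − 8 = 1, and the invariant factors of ∂_1 are all 1, so H_0 = Z.
  H_1: rank ker ∂_1 − rank ∂_2 = (27 − 8) − 18 = 1, and ∂_2 has invariant factor 2 > 1, so H_1 = Z ⊕ Z_2.
  H_2: rank ker ∂_2 − rank ∂_3 = (18 − 18) − 0 = 0, and there is no ∂_3, so H_2 = 0.

As a check, the Euler characteristic is 9 − 27 + 18 = 0, which agrees with 1 − 1 + 0 = 0.
(K is a triangulation of the Klein bottle.)

H_0 = Z,  H_1 = Z ⊕ Z_2,  H_2 = 0.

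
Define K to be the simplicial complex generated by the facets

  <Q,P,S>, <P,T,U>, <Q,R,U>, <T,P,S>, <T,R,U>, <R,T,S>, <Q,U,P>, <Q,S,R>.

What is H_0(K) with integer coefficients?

H_0 ≅ Z.

Fix the vertex order P < Q < R < S < T < U and write every simplex with vertices in increasing order. Then dim K = 2 and the simplices of K are:

  0-simplices (6): P, Q, R, S, T, U
  1-simplices (12): PQ, PS, PT, PU, QR, QS, QU, RS, RT, RU, ST, TU
  2-simplices (8): PQS, PQU, PST, PTU, QRS, QRU, RST, RTU

Hence C_0 ≅ Z^6, C_1 ≅ Z^12, C_2 ≅ Z^8.

Boundary ∂_1: C_1 → C_0 sends each edge [p,q] (with p < q) to q − p. For instance
  ∂TU = U − T.
The 6×12 boundary matrix has rank 5 and Smith normal form diag(1,1,1,1,1).

The boundary map ∂_2: C_2 → C_1 maps a triangle to the signed sum of its edges. For instance
  ∂PQU = QU − PU + PQ,
  ∂PQS = QS − PS + PQ.
As a 12×8 matrix over Z this has rank 7, with invariant factors (1,1,1,1,1,1,1).

Computing H_k = (kernel of ∂_k) / (image of ∂_{k+1}):

  H_0: rank C_0 − rank ∂_1 = 6 − 5 = 1, and the invariant factors of ∂_1 are all 1, so H_0 ≅ Z.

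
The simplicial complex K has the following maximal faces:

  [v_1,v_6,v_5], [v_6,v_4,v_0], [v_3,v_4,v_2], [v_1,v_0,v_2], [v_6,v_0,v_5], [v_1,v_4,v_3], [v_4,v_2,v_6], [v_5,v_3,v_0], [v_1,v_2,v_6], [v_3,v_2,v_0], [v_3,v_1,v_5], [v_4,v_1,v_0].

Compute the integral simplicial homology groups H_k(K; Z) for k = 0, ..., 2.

H_0 ≅ Z,  H_1 ≅ Z_2,  H_2 = 0.

Order the vertices as v_0 < v_1 < v_2 < v_3 < v_4 < v_5 < v_6. Listing each simplex with vertices in this order, K has dimension 2 with simplices:

  0-simplices (7): [v_0], [v_1], [v_2], [v_3], [v_4], [v_5], [v_6]
  1-simplices (18): (18 of them)
  2-simplices (12): (12 of them)

giving chain groups C_0 ≅ Z^7, C_1 ≅ Z^18, C_2 ≅ Z^12.

∂_1: C_1 → C_0 sends each edge [p,q] (with p < q) to q − p. For instance
  ∂[v_1,v_6] = [v_6] − [v_1].
The 7×18 boundary matrix has rank 6 and Smith normal form diag(1,1,1,1,1,1).

∂_2: C_2 → C_1 maps a triangle to the signed sum of its edges. For instance
  ∂[v_1,v_2,v_6] = [v_2,v_6] − [v_1,v_6] + [v_1,v_2],
  ∂[v_0,v_5,v_6] = [v_5,v_6] − [v_0,v_6] + [v_0,v_5].
As a 18×12 matrix over Z this has rank 12, with invariant factors (1,1,1,1,1,1,1,1,1,1,1,2).

From H_k ≅ ker(∂_k) / im(∂_{k+1}) we obtain:

  H_0: rank C_0 − rank ∂_1 = 7 − 6 = 1, and the invariant factors of ∂_1 are all 1, so H_0 ≅ Z.
  H_1: rank ker ∂_1 − rank ∂_2 = (18 − 6) − 12 = 0, and ∂_2 has invariant factor 2 > 1, so H_1 ≅ Z_2.
  H_2: rank ker ∂_2 − rank ∂_3 = (12 − 12) − 0 = 0, and there is no ∂_3, so H_2 ≅ 0.

(K is a triangulation of the real projective plane RP^2.)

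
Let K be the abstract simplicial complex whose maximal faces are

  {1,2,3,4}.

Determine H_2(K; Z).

We work with the vertex ordering 1 < 2 < 3 < 4. The simplices of K, each written with vertices in increasing order, are:

  0-simplices (4): [1], [2], [3], [4]
  1-simplices (6): [1,2], [1,3], [1,4], [2,3], [2,4], [3,4]
  2-simplices (4): [1,2,3], [1,2,4], [1,3,4], [2,3,4]
  3-simplices (1): [1,2,3,4]

so the chain groups are C_0 ≅ Z^4, C_1 ≅ Z^6, C_2 ≅ Z^4, C_3 ≅ Z^1.

The boundary map ∂_1: C_1 → C_0 is given by ∂[p,q] = [q] − [p]. For instance
  ∂[1,2] = [2] − [1].
The resulting 4×6 matrix has rank 3, and its Smith normal form has invariant factors (1,1,1).

Boundary ∂_2: C_2 → C_1 maps a triangle to the signed sum of its edges. For instance
  ∂[1,3,4] = [3,4] − [1,4] + [1,3],
  ∂[2,3,4] = [3,4] − [2,4] + [2,3].
The 6×4 boundary matrix has rank 3 and Smith normal form diag(1,1,1).

Boundary ∂_3: C_3 → C_2 sends each 3-simplex σ to the alternating sum Σ_i (−1)^i (σ with its i-th vertex removed). For instance
  ∂[1,2,3,4] = [2,3,4] − [1,3,4] + [1,2,4] − [1,2,3].
The 4×1 boundary matrix has rank 1 and Smith normal form diag(1).

Computing H_k = (kernel of ∂_k) / (image of ∂_{k+1}):

  H_2: rank ker ∂_2 − rank ∂_3 = (4 − 3) − 1 = 0, and the invariant factors of ∂_3 are all 1, so H_2 = 0.

(K is a triangulation of the 3-simplex.)

H_2 ≅ 0.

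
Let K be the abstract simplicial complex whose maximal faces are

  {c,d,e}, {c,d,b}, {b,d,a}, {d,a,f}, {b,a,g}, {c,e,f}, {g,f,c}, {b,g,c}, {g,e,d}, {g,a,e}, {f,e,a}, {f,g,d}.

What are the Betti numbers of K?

b_0 = 1, b_1 = 0, b_2 = 0.

Order the vertices as a < b < c < d < e < f < g. Listing each simplex with vertices in this order, K has dimension 2 with simplices:

  0-simplices (7): a, b, c, d, e, f, g
  1-simplices (18): ab, ad, ae, af, ag, bc, bd, bg, cd, ce, cf, cg, de, df, dg, ef, eg, fg
  2-simplices (12): abd, abg, adf, aef, aeg, bcd, bcg, cde, cef, cfg, deg, dfg

Hence C_0 ≅ Z^7, C_1 ≅ Z^18, C_2 ≅ Z^12.

∂_1: C_1 → C_0 maps an edge to its endpoints' difference, ∂[p,q] = q − p. For instance
  ∂bc = c − b.
As a 7×18 matrix over Z this has rank 6, with invariant factors (1,1,1,1,1,1).

∂_2: C_2 → C_1 sends each 2-simplex [p,q,r] to [q,r] − [p,r] + [p,q]. For instance
  ∂bcd = cd − bd + bc,
  ∂dfg = fg − dg + df.
This gives a 18×12 integer matrix of rank 12; reducing to Smith normal form yields diagonal entries (1,1,1,1,1,1,1,1,1,1,1,2).

Reading off H_k = ker ∂_k / im ∂_{k+1}:

  H_0: rank C_0 − rank ∂_1 = 7 − 6 = 1, and the invariant factors of ∂_1 are all 1, so H_0 = Z.
  H_1: rank ker ∂_1 − rank ∂_2 = (18 − 6) − 12 = 0, and ∂_2 has invariant factor 2 > 1, so H_1 = Z_2.
  H_2: rank ker ∂_2 − rank ∂_3 = (12 − 12) − 0 = 0, and there is no ∂_3, so H_2 = 0.

Hence the Betti numbers are b_0 = 1, b_1 = 0, b_2 = 0.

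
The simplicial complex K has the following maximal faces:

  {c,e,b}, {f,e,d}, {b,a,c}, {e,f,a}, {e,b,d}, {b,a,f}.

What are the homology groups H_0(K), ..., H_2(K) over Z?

We work with the vertex ordering a < b < c < d < e < f. The simplices of K, each written with vertices in increasing order, are:

  0-simplices (6): a, b, c, d, e, f
  1-simplices (12): ab, ac, ae, af, bc, bd, be, bf, ce, de, df, ef
  2-simplices (6): abc, abf, aef, bce, bde, def

so the chain groups are C_0 ≅ Z^6, C_1 ≅ Z^12, C_2 ≅ Z^6.

∂_1: C_1 → C_0 is given by ∂[p,q] = [q] − [p]. For instance
  ∂ef = f − e.
The resulting 6×12 matrix has rank 5, and its Smith normal form has invariant factors (1,1,1,1,1).

∂_2: C_2 → C_1 sends each 2-simplex [p,q,r] to [q,r] − [p,r] + [p,q]. For instance
  ∂abf = bf − af + ab,
  ∂aef = ef − af + ae.
As a 12×6 matrix over Z this has rank 6, with invariant factors (1,1,1,1,1,1).

Now H_k = ker ∂_k / im ∂_{k+1}, so:

  H_0: rank C_0 − rank ∂_1 = 6 − 5 = 1, and the invariant factors of ∂_1 are all 1, so H_0 = Z.
  H_1: rank ker ∂_1 − rank ∂_2 = (12 − 5) − 6 = 1, and the invariant factors of ∂_2 are all 1, so H_1 = Z.
  H_2: rank ker ∂_2 − rank ∂_3 = (6 − 6) − 0 = 0, and there is no ∂_3, so H_2 = 0.

As a check, the Euler characteristic is 6 − 12 + 6 = 0, which agrees with 1 − 1 + 0 = 0.

H_0 = Z,  H_1 = Z,  H_2 = 0.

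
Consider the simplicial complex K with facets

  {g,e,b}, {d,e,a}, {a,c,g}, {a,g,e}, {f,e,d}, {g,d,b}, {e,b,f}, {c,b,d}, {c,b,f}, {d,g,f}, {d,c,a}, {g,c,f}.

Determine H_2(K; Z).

We work with the vertex ordering a < b < c < d < e < f < g. The simplices of K, each written with vertices in increasing order, are:

  0-simplices (7): a, b, c, d, e, f, g
  1-simplices (18): ac, ad, ae, ag, bc, bd, be, bf, bg, cd, cf, cg, de, df, dg, ef, eg, fg
  2-simplices (12): acd, acg, ade, aeg, bcd, bcf, bdg, bef, beg, cfg, def, dfg

so the chain groups are C_0 ≅ Z^7, C_1 ≅ Z^18, C_2 ≅ Z^12.

∂_1: C_1 → C_0 maps an edge to its endpoints' difference, ∂[p,q] = q − p. For instance
  ∂ad = d − a.
The 7×18 boundary matrix has rank 6 and Smith normal form diag(1,1,1,1,1,1).

Boundary ∂_2: C_2 → C_1 maps a triangle to the signed sum of its edges. For instance
  ∂ade = de − ae + ad,
  ∂bef = ef − bf + be.
The 18×12 boundary matrix has rank 12 and Smith normal form diag(1,1,1,1,1,1,1,1,1,1,1,2).

From H_k ≅ ker(∂_k) / im(∂_{k+1}) we obtain:

  H_2: rank ker ∂_2 − rank ∂_3 = (12 − 12) − 0 = 0, and there is no ∂_3, so H_2 = 0.

H_2 = 0.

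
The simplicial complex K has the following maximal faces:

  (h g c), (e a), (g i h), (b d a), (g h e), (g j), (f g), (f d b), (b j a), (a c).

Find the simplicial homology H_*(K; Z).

Order the vertices as a < b < c < d < e < f < g < h < i < j. Listing each simplex with vertices in this order, K has dimension 2 with simplices:

  0-simplices (10): a, b, c, d, e, f, g, h, i, j
  1-simplices (18): ab, ac, ad, ae, aj, bd, bf, bj, cg, ch, df, eg, eh, fg, gh, gi, gj, hi
  2-simplices (6): abd, abj, bdf, cgh, egh, ghi

so the chain groups are C_0 ≅ Z^10, C_1 ≅ Z^18, C_2 ≅ Z^6.

Boundary ∂_1: C_1 → C_0 is given by ∂[p,q] = [q] − [p]. For instance
  ∂gj = j − g.
As a 10×18 matrix over Z this has rank 9, with invariant factors (1,1,1,1,1,1,1,1,1).

Boundary ∂_2: C_2 → C_1 maps a triangle to the signed sum of its edges. For instance
  ∂cgh = gh − ch + cg,
  ∂abd = bd − ad + ab.
As a 18×6 matrix over Z this has rank 6, with invariant factors (1,1,1,1,1,1).

Reading off H_k = ker ∂_k / im ∂_{k+1}:

  H_0: rank C_0 − rank ∂_1 = 10 − 9 = 1, and the invariant factors of ∂_1 are all 1, so H_0 = Z.
  H_1: rank ker ∂_1 − rank ∂_2 = (18 − 9) − 6 = 3, and the invariant factors of ∂_2 are all 1, so H_1 = Z^3.
  H_2: rank ker ∂_2 − rank ∂_3 = (6 − 6) − 0 = 0, and there is no ∂_3, so H_2 = 0.

H_0 = Z,  H_1 = Z^3,  H_2 = 0.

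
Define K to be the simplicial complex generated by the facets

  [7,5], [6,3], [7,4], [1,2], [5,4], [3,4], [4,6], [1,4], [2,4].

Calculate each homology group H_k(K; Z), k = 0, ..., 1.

K has 7 vertices, 9 edges.
rank ∂_0 = 0, rank ∂_1 = 6 ⇒ b_0 = 7 − 0 − 6 = 1; all invariant factors of ∂_1 are 1 so no torsion. So H_0 ≅ Z.
rank ∂_1 = 6, rank ∂_2 = 0 ⇒ b_1 = 9 − 6 − 0 = 3. So H_1 ≅ Z^3.

H_0 = Z,  H_1 = Z^3.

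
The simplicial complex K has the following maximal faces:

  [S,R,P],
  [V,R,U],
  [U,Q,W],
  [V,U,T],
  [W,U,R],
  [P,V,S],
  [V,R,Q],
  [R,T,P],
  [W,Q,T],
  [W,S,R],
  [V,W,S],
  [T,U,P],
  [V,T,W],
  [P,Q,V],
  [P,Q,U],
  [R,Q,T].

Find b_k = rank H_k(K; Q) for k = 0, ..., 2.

b_0 = 1, b_1 = 2, b_2 = 1.

K has 8 vertices, 24 edges, 16 triangles.
rank ∂_0 = 0, rank ∂_1 = 7 ⇒ b_0 = 8 − 0 − 7 = 1; all invariant factors of ∂_1 are 1 so no torsion. So H_0 = Z.
rank ∂_1 = 7, rank ∂_2 = 15 ⇒ b_1 = 24 − 7 − 15 = 2; all invariant factors of ∂_2 are 1 so no torsion. So H_1 = Z^2.
rank ∂_2 = 15, rank ∂_3 = 0 ⇒ b_2 = 16 − 15 − 0 = 1. So H_2 = Z.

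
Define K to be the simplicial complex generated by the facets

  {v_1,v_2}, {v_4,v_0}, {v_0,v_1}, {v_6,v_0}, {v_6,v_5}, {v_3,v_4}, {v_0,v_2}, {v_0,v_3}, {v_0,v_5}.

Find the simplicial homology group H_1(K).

Take the total order v_0 < v_1 < v_2 < v_3 < v_4 < v_5 < v_6 on the vertex set. Then K (dimension 1) consists of the simplices:

  0-simplices (7): [v_0], [v_1], [v_2], [v_3], [v_4], [v_5], [v_6]
  1-simplices (9): [v_0,v_1], [v_0,v_2], [v_0,v_3], [v_0,v_4], [v_0,v_5], [v_0,v_6], [v_1,v_2], [v_3,v_4], [v_5,v_6]

so the chain groups are C_0 ≅ Z^7, C_1 ≅ Z^9.

The boundary map ∂_1: C_1 → C_0 maps an edge to its endpoints' difference, ∂[p,q] = q − p.
The 7×9 boundary matrix has rank 6 and Smith normal form diag(1,1,1,1,1,1).

From H_k ≅ ker(∂_k) / im(∂_{k+1}) we obtain:

  H_1: rank ker ∂_1 − rank ∂_2 = (9 − 6) − 0 = 3, and there is no ∂_2, so H_1 ≅ Z^3.

H_1 ≅ Z^3.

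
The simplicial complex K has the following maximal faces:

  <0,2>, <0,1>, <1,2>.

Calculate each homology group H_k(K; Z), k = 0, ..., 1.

H_0 ≅ Z,  H_1 ≅ Z.

Fix the vertex order 0 < 1 < 2 and write every simplex with vertices in increasing order. Then dim K = 1 and the simplices of K are:

  0-simplices (3): [0], [1], [2]
  1-simplices (3): [0,1], [0,2], [1,2]

Hence C_0 ≅ Z^3, C_1 ≅ Z^3.

The boundary map ∂_1: C_1 → C_0 is given by ∂[p,q] = [q] − [p]. For instance
  ∂[1,2] = [2] − [1].
This gives a 3×3 integer matrix of rank 2; reducing to Smith normal form yields diagonal entries (1,1).

Computing H_k = (kernel of ∂_k) / (image of ∂_{k+1}):

  H_0: rank C_0 − rank ∂_1 = 3 − 2 = 1, and the invariant factors of ∂_1 are all 1, so H_0 ≅ Z.
  H_1: rank ker ∂_1 − rank ∂_2 = (3 − 2) − 0 = 1, and there is no ∂_2, so H_1 ≅ Z.

As a check, the Euler characteristic is 3 − 3 = 0, which agrees with 1 − 1 = 0.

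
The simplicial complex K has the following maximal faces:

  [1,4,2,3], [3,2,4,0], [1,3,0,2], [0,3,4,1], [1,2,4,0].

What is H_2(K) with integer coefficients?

H_2 = 0.

Order the vertices as 0 < 1 < 2 < 3 < 4. Listing each simplex with vertices in this order, K has dimension 3 with simplices:

  0-simplices (5): [0], [1], [2], [3], [4]
  1-simplices (10): [0,1], [0,2], [0,3], [0,4], [1,2], [1,3], [1,4], [2,3], [2,4], [3,4]
  2-simplices (10): [0,1,2], [0,1,3], [0,1,4], [0,2,3], [0,2,4], [0,3,4], [1,2,3], [1,2,4], [1,3,4], [2,3,4]
  3-simplices (5): [0,1,2,3], [0,1,2,4], [0,1,3,4], [0,2,3,4], [1,2,3,4]

Hence C_0 ≅ Z^5, C_1 ≅ Z^10, C_2 ≅ Z^10, C_3 ≅ Z^5.

∂_1: C_1 → C_0 maps an edge to its endpoints' difference, ∂[p,q] = q − p.
The resulting 5×10 matrix has rank 4, and its Smith normal form has invariant factors (1,1,1,1).

Boundary ∂_2: C_2 → C_1 acts by ∂[p,q,r] = [q,r] − [p,r] + [p,q]. For instance
  ∂[1,3,4] = [3,4] − [1,4] + [1,3],
  ∂[0,2,3] = [2,3] − [0,3] + [0,2].
As a 10×10 matrix over Z this has rank 6, with invariant factors (1,1,1,1,1,1).

Boundary ∂_3: C_3 → C_2 sends each 3-simplex σ to the alternating sum Σ_i (−1)^i (σ with its i-th vertex removed). For instance
  ∂[0,1,2,3] = [1,2,3] − [0,2,3] + [0,1,3] − [0,1,2],
  ∂[0,1,2,4] = [1,2,4] − [0,2,4] + [0,1,4] − [0,1,2].
As a 10×5 matrix over Z this has rank 4, with invariant factors (1,1,1,1).

Reading off H_k = ker ∂_k / im ∂_{k+1}:

  H_2: rank ker ∂_2 − rank ∂_3 = (10 − 6) − 4 = 0, and the invariant factors of ∂_3 are all 1, so H_2 = 0.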